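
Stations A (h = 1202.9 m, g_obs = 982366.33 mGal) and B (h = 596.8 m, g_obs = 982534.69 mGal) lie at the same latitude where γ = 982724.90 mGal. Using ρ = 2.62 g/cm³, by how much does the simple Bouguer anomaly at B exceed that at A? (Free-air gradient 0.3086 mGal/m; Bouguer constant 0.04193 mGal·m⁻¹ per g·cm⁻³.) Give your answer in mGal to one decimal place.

Δg_SB(A) = 982366.33 − 982724.90 + 0.3086×1202.9 − 0.04193×2.62×1202.9 = -119.50 mGal
Δg_SB(B) = 982534.69 − 982724.90 + 0.3086×596.8 − 0.04193×2.62×596.8 = -71.60 mGal
Difference = -71.60 − (-119.50) = 47.90 mGal

47.9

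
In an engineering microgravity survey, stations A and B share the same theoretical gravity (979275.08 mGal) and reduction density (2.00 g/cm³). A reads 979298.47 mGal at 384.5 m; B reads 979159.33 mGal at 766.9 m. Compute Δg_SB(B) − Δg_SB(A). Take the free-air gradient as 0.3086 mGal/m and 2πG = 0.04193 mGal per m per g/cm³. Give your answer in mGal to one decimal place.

-53.2

Δg_SB(A) = 979298.47 − 979275.08 + 0.3086×384.5 − 0.04193×2.00×384.5 = 109.80 mGal
Δg_SB(B) = 979159.33 − 979275.08 + 0.3086×766.9 − 0.04193×2.00×766.9 = 56.60 mGal
Difference = 56.60 − (109.80) = -53.20 mGal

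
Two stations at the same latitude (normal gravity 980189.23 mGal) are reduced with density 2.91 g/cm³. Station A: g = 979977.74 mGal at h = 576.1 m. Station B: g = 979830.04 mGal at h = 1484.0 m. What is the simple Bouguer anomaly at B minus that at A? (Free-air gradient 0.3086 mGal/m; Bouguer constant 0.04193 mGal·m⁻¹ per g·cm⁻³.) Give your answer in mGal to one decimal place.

Δg_SB(A) = 979977.74 − 980189.23 + 0.3086×576.1 − 0.04193×2.91×576.1 = -104.00 mGal
Δg_SB(B) = 979830.04 − 980189.23 + 0.3086×1484.0 − 0.04193×2.91×1484.0 = -82.30 mGal
Difference = -82.30 − (-104.00) = 21.70 mGal

21.7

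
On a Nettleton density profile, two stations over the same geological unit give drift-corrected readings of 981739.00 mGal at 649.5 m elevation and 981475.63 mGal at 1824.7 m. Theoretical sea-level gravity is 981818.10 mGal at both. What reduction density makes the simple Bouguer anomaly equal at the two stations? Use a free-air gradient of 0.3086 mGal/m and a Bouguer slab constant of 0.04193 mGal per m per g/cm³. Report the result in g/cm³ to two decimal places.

Δg_obs = 981475.63 − 981739.00 = -263.37 mGal over Δh = 1824.7 − 649.5 = 1175.2 m
Equal Bouguer anomalies ⇒ Δg_obs + (0.3086 − 0.04193ρ)·Δh = 0
0.3086 − 0.04193ρ = −Δg_obs/Δh = 0.22411
ρ = (0.3086 − 0.22411) / 0.04193 = 2.02 g/cm³

2.02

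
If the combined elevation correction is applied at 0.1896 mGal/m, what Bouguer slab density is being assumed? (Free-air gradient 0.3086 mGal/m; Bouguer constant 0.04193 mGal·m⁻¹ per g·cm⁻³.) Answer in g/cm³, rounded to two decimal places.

2.84

0.1896 = 0.3086 − 0.04193 × ρ
ρ = (0.3086 − 0.1896) / 0.04193 = 2.84 g/cm³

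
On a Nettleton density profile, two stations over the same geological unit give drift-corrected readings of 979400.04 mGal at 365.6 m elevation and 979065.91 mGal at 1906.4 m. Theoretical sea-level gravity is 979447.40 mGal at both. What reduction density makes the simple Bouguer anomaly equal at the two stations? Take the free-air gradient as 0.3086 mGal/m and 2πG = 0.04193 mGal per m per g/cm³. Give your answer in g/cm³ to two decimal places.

Δg_obs = 979065.91 − 979400.04 = -334.13 mGal over Δh = 1906.4 − 365.6 = 1540.8 m
Equal Bouguer anomalies ⇒ Δg_obs + (0.3086 − 0.04193ρ)·Δh = 0
0.3086 − 0.04193ρ = −Δg_obs/Δh = 0.21685
ρ = (0.3086 − 0.21685) / 0.04193 = 2.19 g/cm³

2.19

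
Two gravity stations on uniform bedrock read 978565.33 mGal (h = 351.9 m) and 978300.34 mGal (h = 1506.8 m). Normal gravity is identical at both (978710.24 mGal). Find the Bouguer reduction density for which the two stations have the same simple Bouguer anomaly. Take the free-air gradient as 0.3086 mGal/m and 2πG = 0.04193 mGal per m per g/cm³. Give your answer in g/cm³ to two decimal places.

1.89

Δg_obs = 978300.34 − 978565.33 = -264.99 mGal over Δh = 1506.8 − 351.9 = 1154.9 m
Equal Bouguer anomalies ⇒ Δg_obs + (0.3086 − 0.04193ρ)·Δh = 0
0.3086 − 0.04193ρ = −Δg_obs/Δh = 0.22945
ρ = (0.3086 − 0.22945) / 0.04193 = 1.89 g/cm³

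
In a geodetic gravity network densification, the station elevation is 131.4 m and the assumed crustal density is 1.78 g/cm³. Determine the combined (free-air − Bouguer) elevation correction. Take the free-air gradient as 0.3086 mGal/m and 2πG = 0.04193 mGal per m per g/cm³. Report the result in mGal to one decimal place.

30.7

Combined gradient = 0.3086 − 0.04193 × 1.78 = 0.2339646 mGal/m
Combined elevation correction = 0.2339646 × 131.4 = 30.7 mGal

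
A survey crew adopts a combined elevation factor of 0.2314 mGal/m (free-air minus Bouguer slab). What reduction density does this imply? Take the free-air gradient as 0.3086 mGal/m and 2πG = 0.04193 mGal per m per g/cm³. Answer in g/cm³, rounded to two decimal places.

1.84

0.2314 = 0.3086 − 0.04193 × ρ
ρ = (0.3086 − 0.2314) / 0.04193 = 1.84 g/cm³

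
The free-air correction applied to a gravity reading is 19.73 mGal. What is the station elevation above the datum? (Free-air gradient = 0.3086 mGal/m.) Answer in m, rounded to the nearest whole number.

64

h = 19.73 / 0.3086 = 63.93 m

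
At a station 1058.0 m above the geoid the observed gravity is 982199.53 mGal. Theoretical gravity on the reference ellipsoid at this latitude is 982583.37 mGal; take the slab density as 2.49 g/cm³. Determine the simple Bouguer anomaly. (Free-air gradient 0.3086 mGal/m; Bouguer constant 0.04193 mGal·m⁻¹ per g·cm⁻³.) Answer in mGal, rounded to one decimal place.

Free-air correction = 0.3086 × 1058.0 = 326.50 mGal
Free-air anomaly = 982199.53 − 982583.37 + (326.50) = -57.34 mGal
Bouguer slab correction = 0.04193 × 2.49 × 1058.0 = 110.46 mGal
Simple Bouguer anomaly = -57.34 − (110.46) = -167.80 mGal

-167.8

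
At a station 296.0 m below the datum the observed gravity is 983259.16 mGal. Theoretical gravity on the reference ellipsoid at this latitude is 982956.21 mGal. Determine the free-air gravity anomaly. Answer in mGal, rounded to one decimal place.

211.6

Free-air correction = 0.3086 × -296.0 = -91.35 mGal
Free-air anomaly = 983259.16 − 982956.21 + (-91.35) = 211.60 mGal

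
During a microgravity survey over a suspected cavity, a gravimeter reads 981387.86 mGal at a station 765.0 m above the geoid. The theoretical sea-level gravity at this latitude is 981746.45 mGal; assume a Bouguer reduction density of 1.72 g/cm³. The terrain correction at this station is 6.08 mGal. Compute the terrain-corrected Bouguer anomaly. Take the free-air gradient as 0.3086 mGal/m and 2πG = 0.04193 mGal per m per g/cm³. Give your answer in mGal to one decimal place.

Free-air correction = 0.3086 × 765.0 = 236.08 mGal
Free-air anomaly = 981387.86 − 981746.45 + (236.08) = -122.51 mGal
Bouguer slab correction = 0.04193 × 1.72 × 765.0 = 55.17 mGal
Simple Bouguer anomaly = -122.51 − (55.17) = -177.68 mGal
Complete Bouguer anomaly = -177.68 + 6.08 = -171.60 mGal

-171.6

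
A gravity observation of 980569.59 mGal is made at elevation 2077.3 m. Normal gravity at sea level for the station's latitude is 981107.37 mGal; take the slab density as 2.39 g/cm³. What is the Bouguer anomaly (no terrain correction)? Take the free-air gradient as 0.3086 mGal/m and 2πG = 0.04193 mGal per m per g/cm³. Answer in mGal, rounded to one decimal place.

-104.9

Free-air correction = 0.3086 × 2077.3 = 641.05 mGal
Free-air anomaly = 980569.59 − 981107.37 + (641.05) = 103.27 mGal
Bouguer slab correction = 0.04193 × 2.39 × 2077.3 = 208.17 mGal
Simple Bouguer anomaly = 103.27 − (208.17) = -104.90 mGal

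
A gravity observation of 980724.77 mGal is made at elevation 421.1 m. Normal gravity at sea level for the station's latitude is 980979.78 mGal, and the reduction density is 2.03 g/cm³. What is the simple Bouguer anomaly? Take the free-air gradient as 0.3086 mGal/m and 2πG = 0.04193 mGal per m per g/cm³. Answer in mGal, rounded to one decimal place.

Free-air correction = 0.3086 × 421.1 = 129.95 mGal
Free-air anomaly = 980724.77 − 980979.78 + (129.95) = -125.06 mGal
Bouguer slab correction = 0.04193 × 2.03 × 421.1 = 35.84 mGal
Simple Bouguer anomaly = -125.06 − (35.84) = -160.90 mGal

-160.9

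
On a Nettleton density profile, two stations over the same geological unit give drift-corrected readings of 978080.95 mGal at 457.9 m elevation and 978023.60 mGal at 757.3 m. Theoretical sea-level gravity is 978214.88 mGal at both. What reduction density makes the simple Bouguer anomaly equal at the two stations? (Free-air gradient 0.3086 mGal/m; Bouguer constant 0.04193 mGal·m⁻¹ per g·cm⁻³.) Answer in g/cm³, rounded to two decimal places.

2.79

Δg_obs = 978023.60 − 978080.95 = -57.35 mGal over Δh = 757.3 − 457.9 = 299.4 m
Equal Bouguer anomalies ⇒ Δg_obs + (0.3086 − 0.04193ρ)·Δh = 0
0.3086 − 0.04193ρ = −Δg_obs/Δh = 0.19155
ρ = (0.3086 − 0.19155) / 0.04193 = 2.79 g/cm³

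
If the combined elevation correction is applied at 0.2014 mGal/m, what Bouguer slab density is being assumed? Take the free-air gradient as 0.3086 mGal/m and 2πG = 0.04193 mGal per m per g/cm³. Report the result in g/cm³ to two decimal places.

0.2014 = 0.3086 − 0.04193 × ρ
ρ = (0.3086 − 0.2014) / 0.04193 = 2.56 g/cm³

2.56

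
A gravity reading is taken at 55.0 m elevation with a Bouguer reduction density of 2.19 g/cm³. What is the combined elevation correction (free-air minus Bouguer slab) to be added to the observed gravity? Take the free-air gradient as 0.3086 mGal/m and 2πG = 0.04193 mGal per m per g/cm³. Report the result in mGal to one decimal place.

Combined gradient = 0.3086 − 0.04193 × 2.19 = 0.2167733 mGal/m
Combined elevation correction = 0.2167733 × 55.0 = 11.9 mGal

11.9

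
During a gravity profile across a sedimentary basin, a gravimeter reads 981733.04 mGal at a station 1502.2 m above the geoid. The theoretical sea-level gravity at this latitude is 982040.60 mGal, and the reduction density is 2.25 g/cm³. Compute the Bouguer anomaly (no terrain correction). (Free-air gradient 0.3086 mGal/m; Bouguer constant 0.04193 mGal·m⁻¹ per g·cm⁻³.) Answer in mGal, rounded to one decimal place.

14.3

Free-air correction = 0.3086 × 1502.2 = 463.58 mGal
Free-air anomaly = 981733.04 − 982040.60 + (463.58) = 156.02 mGal
Bouguer slab correction = 0.04193 × 2.25 × 1502.2 = 141.72 mGal
Simple Bouguer anomaly = 156.02 − (141.72) = 14.30 mGal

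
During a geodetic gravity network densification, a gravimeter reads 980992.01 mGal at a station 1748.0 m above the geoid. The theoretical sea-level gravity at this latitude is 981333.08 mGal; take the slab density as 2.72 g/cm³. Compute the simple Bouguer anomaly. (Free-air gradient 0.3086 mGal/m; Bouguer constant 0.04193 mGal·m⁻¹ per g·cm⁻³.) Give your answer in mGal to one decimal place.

Free-air correction = 0.3086 × 1748.0 = 539.43 mGal
Free-air anomaly = 980992.01 − 981333.08 + (539.43) = 198.36 mGal
Bouguer slab correction = 0.04193 × 2.72 × 1748.0 = 199.36 mGal
Simple Bouguer anomaly = 198.36 − (199.36) = -1.00 mGal

-1.0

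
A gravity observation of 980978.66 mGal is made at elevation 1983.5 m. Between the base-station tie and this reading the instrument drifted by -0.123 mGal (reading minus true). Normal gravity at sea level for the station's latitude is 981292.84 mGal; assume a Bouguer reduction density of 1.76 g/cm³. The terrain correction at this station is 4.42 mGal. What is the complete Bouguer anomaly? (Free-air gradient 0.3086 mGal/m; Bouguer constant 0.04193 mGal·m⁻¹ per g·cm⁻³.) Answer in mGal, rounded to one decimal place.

156.1

Drift-corrected reading = 980978.66 − (-0.123) = 980978.783 mGal
Free-air correction = 0.3086 × 1983.5 = 612.11 mGal
Free-air anomaly = 980978.783 − 981292.84 + (612.11) = 298.053 mGal
Bouguer slab correction = 0.04193 × 1.76 × 1983.5 = 146.38 mGal
Simple Bouguer anomaly = 298.053 − (146.38) = 151.673 mGal
Complete Bouguer anomaly = 151.673 + 4.42 = 156.093 mGal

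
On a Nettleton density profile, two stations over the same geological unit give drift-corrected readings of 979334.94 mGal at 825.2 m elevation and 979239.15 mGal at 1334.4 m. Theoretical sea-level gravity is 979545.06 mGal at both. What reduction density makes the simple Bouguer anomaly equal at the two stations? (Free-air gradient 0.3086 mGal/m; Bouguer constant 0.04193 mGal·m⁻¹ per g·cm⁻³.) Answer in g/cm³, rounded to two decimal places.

Δg_obs = 979239.15 − 979334.94 = -95.79 mGal over Δh = 1334.4 − 825.2 = 509.2 m
Equal Bouguer anomalies ⇒ Δg_obs + (0.3086 − 0.04193ρ)·Δh = 0
0.3086 − 0.04193ρ = −Δg_obs/Δh = 0.18812
ρ = (0.3086 − 0.18812) / 0.04193 = 2.87 g/cm³

2.87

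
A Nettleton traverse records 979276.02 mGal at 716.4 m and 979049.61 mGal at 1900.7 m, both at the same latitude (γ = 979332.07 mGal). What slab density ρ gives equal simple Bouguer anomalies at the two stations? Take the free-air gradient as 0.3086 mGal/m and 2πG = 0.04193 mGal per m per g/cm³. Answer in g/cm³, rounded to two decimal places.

Δg_obs = 979049.61 − 979276.02 = -226.41 mGal over Δh = 1900.7 − 716.4 = 1184.3 m
Equal Bouguer anomalies ⇒ Δg_obs + (0.3086 − 0.04193ρ)·Δh = 0
0.3086 − 0.04193ρ = −Δg_obs/Δh = 0.19118
ρ = (0.3086 − 0.19118) / 0.04193 = 2.80 g/cm³

2.80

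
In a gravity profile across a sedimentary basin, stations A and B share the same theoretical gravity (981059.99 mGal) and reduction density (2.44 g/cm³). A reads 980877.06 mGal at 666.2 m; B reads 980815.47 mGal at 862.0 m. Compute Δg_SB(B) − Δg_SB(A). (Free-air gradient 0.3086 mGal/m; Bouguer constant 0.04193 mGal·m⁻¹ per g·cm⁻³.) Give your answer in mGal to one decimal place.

Δg_SB(A) = 980877.06 − 981059.99 + 0.3086×666.2 − 0.04193×2.44×666.2 = -45.50 mGal
Δg_SB(B) = 980815.47 − 981059.99 + 0.3086×862.0 − 0.04193×2.44×862.0 = -66.70 mGal
Difference = -66.70 − (-45.50) = -21.20 mGal

-21.2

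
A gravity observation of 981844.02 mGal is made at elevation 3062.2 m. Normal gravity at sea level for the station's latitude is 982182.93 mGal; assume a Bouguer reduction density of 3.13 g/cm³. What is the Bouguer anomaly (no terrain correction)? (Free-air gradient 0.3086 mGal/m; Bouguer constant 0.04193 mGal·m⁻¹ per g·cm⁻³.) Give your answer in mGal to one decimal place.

Free-air correction = 0.3086 × 3062.2 = 944.99 mGal
Free-air anomaly = 981844.02 − 982182.93 + (944.99) = 606.08 mGal
Bouguer slab correction = 0.04193 × 3.13 × 3062.2 = 401.89 mGal
Simple Bouguer anomaly = 606.08 − (401.89) = 204.19 mGal

204.2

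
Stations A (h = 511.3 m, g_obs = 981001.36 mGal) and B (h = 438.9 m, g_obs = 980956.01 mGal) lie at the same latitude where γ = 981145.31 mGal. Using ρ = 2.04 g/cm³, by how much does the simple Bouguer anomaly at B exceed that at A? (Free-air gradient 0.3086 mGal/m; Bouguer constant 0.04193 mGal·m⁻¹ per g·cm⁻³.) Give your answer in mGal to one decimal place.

-61.5

Δg_SB(A) = 981001.36 − 981145.31 + 0.3086×511.3 − 0.04193×2.04×511.3 = -29.90 mGal
Δg_SB(B) = 980956.01 − 981145.31 + 0.3086×438.9 − 0.04193×2.04×438.9 = -91.40 mGal
Difference = -91.40 − (-29.90) = -61.50 mGal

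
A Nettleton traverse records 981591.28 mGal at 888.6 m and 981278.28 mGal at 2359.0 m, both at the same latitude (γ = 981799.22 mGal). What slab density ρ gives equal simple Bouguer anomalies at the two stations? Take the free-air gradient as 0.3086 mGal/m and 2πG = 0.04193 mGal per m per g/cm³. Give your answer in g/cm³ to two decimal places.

2.28

Δg_obs = 981278.28 − 981591.28 = -313.00 mGal over Δh = 2359.0 − 888.6 = 1470.4 m
Equal Bouguer anomalies ⇒ Δg_obs + (0.3086 − 0.04193ρ)·Δh = 0
0.3086 − 0.04193ρ = −Δg_obs/Δh = 0.21287
ρ = (0.3086 − 0.21287) / 0.04193 = 2.28 g/cm³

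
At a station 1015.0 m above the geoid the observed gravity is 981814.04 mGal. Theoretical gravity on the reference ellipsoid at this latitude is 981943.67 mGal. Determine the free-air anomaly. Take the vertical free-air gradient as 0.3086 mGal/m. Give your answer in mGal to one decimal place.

Free-air correction = 0.3086 × 1015.0 = 313.23 mGal
Free-air anomaly = 981814.04 − 981943.67 + (313.23) = 183.60 mGal

183.6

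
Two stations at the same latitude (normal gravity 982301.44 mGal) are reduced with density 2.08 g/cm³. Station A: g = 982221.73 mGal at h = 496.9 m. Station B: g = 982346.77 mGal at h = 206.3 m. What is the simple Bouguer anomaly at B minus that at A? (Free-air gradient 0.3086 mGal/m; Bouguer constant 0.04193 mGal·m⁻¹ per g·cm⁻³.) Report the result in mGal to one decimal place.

Δg_SB(A) = 982221.73 − 982301.44 + 0.3086×496.9 − 0.04193×2.08×496.9 = 30.30 mGal
Δg_SB(B) = 982346.77 − 982301.44 + 0.3086×206.3 − 0.04193×2.08×206.3 = 91.00 mGal
Difference = 91.00 − (30.30) = 60.70 mGal

60.7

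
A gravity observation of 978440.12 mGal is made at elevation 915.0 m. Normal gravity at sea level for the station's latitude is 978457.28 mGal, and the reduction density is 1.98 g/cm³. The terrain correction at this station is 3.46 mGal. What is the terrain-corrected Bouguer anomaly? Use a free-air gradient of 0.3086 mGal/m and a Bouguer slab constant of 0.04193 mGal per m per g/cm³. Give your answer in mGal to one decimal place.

192.7

Free-air correction = 0.3086 × 915.0 = 282.37 mGal
Free-air anomaly = 978440.12 − 978457.28 + (282.37) = 265.21 mGal
Bouguer slab correction = 0.04193 × 1.98 × 915.0 = 75.96 mGal
Simple Bouguer anomaly = 265.21 − (75.96) = 189.25 mGal
Complete Bouguer anomaly = 189.25 + 3.46 = 192.71 mGal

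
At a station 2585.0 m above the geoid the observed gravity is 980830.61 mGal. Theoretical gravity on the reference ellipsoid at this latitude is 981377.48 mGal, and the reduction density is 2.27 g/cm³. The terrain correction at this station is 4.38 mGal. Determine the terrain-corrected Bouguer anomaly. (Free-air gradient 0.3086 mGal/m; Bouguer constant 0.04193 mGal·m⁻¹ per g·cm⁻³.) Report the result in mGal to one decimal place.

Free-air correction = 0.3086 × 2585.0 = 797.73 mGal
Free-air anomaly = 980830.61 − 981377.48 + (797.73) = 250.86 mGal
Bouguer slab correction = 0.04193 × 2.27 × 2585.0 = 246.04 mGal
Simple Bouguer anomaly = 250.86 − (246.04) = 4.82 mGal
Complete Bouguer anomaly = 4.82 + 4.38 = 9.20 mGal

9.2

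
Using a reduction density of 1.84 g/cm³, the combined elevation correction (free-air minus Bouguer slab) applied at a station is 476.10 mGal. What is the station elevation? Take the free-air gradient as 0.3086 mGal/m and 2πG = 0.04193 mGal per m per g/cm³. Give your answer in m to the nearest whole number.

Combined gradient = 0.3086 − 0.04193 × 1.84 = 0.2314488 mGal/m
h = 476.10 / 0.2314488 = 2057.04 m

2057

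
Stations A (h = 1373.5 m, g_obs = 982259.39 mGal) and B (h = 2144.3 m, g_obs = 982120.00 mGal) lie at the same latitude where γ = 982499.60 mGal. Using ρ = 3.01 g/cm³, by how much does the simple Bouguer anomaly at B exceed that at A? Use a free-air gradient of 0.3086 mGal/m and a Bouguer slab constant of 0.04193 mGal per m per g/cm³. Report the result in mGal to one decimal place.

Δg_SB(A) = 982259.39 − 982499.60 + 0.3086×1373.5 − 0.04193×3.01×1373.5 = 10.30 mGal
Δg_SB(B) = 982120.00 − 982499.60 + 0.3086×2144.3 − 0.04193×3.01×2144.3 = 11.50 mGal
Difference = 11.50 − (10.30) = 1.20 mGal

1.2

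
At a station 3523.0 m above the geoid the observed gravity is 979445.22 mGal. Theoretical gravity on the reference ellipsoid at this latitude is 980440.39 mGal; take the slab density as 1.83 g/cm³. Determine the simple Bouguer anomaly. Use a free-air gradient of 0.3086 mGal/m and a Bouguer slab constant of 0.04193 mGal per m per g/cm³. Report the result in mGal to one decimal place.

Free-air correction = 0.3086 × 3523.0 = 1087.20 mGal
Free-air anomaly = 979445.22 − 980440.39 + (1087.20) = 92.03 mGal
Bouguer slab correction = 0.04193 × 1.83 × 3523.0 = 270.33 mGal
Simple Bouguer anomaly = 92.03 − (270.33) = -178.30 mGal

-178.3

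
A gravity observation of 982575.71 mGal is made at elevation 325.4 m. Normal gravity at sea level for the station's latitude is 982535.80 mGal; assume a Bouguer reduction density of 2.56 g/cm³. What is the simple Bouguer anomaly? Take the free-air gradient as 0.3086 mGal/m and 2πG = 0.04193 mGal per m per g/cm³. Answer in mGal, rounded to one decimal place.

105.4

Free-air correction = 0.3086 × 325.4 = 100.42 mGal
Free-air anomaly = 982575.71 − 982535.80 + (100.42) = 140.33 mGal
Bouguer slab correction = 0.04193 × 2.56 × 325.4 = 34.93 mGal
Simple Bouguer anomaly = 140.33 − (34.93) = 105.40 mGal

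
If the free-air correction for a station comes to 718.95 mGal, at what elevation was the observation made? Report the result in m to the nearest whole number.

h = 718.95 / 0.3086 = 2329.71 m

2330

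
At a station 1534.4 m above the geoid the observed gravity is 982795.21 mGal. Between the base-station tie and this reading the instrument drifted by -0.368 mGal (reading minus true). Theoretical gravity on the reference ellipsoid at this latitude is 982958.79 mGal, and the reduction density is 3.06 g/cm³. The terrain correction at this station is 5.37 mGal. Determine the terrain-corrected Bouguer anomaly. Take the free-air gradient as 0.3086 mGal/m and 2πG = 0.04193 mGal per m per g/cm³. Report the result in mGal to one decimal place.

Drift-corrected reading = 982795.21 − (-0.368) = 982795.578 mGal
Free-air correction = 0.3086 × 1534.4 = 473.52 mGal
Free-air anomaly = 982795.578 − 982958.79 + (473.52) = 310.308 mGal
Bouguer slab correction = 0.04193 × 3.06 × 1534.4 = 196.87 mGal
Simple Bouguer anomaly = 310.308 − (196.87) = 113.438 mGal
Complete Bouguer anomaly = 113.438 + 5.37 = 118.808 mGal

118.8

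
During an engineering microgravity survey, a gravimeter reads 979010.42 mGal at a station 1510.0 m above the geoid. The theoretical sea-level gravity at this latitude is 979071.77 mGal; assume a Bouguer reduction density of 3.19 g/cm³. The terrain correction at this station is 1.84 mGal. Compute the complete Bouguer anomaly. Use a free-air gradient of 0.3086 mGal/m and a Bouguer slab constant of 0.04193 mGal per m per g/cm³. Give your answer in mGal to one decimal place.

204.5

Free-air correction = 0.3086 × 1510.0 = 465.99 mGal
Free-air anomaly = 979010.42 − 979071.77 + (465.99) = 404.64 mGal
Bouguer slab correction = 0.04193 × 3.19 × 1510.0 = 201.97 mGal
Simple Bouguer anomaly = 404.64 − (201.97) = 202.67 mGal
Complete Bouguer anomaly = 202.67 + 1.84 = 204.51 mGal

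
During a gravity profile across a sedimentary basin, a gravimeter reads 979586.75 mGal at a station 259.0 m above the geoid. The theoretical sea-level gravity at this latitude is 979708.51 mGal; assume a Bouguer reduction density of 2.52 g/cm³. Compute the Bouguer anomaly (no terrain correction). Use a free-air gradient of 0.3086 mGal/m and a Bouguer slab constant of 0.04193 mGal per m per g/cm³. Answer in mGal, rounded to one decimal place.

-69.2

Free-air correction = 0.3086 × 259.0 = 79.93 mGal
Free-air anomaly = 979586.75 − 979708.51 + (79.93) = -41.83 mGal
Bouguer slab correction = 0.04193 × 2.52 × 259.0 = 27.37 mGal
Simple Bouguer anomaly = -41.83 − (27.37) = -69.20 mGal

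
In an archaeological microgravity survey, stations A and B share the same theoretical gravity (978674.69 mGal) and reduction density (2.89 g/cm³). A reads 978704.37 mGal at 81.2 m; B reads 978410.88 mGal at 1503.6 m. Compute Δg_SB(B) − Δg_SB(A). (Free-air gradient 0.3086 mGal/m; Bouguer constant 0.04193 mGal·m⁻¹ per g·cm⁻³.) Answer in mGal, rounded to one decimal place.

Δg_SB(A) = 978704.37 − 978674.69 + 0.3086×81.2 − 0.04193×2.89×81.2 = 44.90 mGal
Δg_SB(B) = 978410.88 − 978674.69 + 0.3086×1503.6 − 0.04193×2.89×1503.6 = 18.00 mGal
Difference = 18.00 − (44.90) = -26.90 mGal

-26.9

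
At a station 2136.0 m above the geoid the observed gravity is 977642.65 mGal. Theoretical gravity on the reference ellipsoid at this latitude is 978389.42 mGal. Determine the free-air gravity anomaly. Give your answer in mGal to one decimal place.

-87.6

Free-air correction = 0.3086 × 2136.0 = 659.17 mGal
Free-air anomaly = 977642.65 − 978389.42 + (659.17) = -87.60 mGal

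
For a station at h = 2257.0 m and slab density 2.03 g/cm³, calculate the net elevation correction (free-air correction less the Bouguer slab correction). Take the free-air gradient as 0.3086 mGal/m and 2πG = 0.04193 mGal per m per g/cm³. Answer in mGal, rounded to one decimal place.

504.4

Combined gradient = 0.3086 − 0.04193 × 2.03 = 0.2234821 mGal/m
Combined elevation correction = 0.2234821 × 2257.0 = 504.4 mGal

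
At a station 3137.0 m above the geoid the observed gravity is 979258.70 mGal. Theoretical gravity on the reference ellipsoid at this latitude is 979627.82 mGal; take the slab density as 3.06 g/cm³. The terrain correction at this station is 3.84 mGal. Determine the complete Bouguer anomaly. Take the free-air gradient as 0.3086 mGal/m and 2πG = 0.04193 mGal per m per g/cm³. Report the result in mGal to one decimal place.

Free-air correction = 0.3086 × 3137.0 = 968.08 mGal
Free-air anomaly = 979258.70 − 979627.82 + (968.08) = 598.96 mGal
Bouguer slab correction = 0.04193 × 3.06 × 3137.0 = 402.50 mGal
Simple Bouguer anomaly = 598.96 − (402.50) = 196.46 mGal
Complete Bouguer anomaly = 196.46 + 3.84 = 200.30 mGal

200.3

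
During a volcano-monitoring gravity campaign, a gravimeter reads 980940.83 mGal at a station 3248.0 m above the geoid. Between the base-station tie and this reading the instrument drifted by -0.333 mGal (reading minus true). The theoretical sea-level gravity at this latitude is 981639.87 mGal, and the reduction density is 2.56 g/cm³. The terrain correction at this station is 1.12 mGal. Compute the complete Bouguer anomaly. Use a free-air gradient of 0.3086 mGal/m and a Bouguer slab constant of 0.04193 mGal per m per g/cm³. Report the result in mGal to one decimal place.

-43.9

Drift-corrected reading = 980940.83 − (-0.333) = 980941.163 mGal
Free-air correction = 0.3086 × 3248.0 = 1002.33 mGal
Free-air anomaly = 980941.163 − 981639.87 + (1002.33) = 303.623 mGal
Bouguer slab correction = 0.04193 × 2.56 × 3248.0 = 348.64 mGal
Simple Bouguer anomaly = 303.623 − (348.64) = -45.017 mGal
Complete Bouguer anomaly = -45.017 + 1.12 = -43.897 mGal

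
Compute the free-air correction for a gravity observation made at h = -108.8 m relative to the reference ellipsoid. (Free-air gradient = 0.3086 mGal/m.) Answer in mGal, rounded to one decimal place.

Free-air correction = 0.3086 × -108.8 = -33.6 mGal

-33.6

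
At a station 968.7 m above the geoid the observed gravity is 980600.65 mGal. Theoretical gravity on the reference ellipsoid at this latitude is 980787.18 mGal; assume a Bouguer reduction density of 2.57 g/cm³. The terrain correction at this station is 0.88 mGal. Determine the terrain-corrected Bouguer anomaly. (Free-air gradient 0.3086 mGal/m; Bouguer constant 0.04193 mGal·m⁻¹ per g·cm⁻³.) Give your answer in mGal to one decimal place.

Free-air correction = 0.3086 × 968.7 = 298.94 mGal
Free-air anomaly = 980600.65 − 980787.18 + (298.94) = 112.41 mGal
Bouguer slab correction = 0.04193 × 2.57 × 968.7 = 104.39 mGal
Simple Bouguer anomaly = 112.41 − (104.39) = 8.02 mGal
Complete Bouguer anomaly = 8.02 + 0.88 = 8.90 mGal

8.9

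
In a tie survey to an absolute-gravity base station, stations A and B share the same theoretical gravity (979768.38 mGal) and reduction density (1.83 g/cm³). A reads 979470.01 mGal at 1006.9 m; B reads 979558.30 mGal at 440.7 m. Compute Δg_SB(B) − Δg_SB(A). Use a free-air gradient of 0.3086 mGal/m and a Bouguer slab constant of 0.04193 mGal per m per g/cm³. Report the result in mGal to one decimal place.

Δg_SB(A) = 979470.01 − 979768.38 + 0.3086×1006.9 − 0.04193×1.83×1006.9 = -64.90 mGal
Δg_SB(B) = 979558.30 − 979768.38 + 0.3086×440.7 − 0.04193×1.83×440.7 = -107.90 mGal
Difference = -107.90 − (-64.90) = -43.00 mGal

-43.0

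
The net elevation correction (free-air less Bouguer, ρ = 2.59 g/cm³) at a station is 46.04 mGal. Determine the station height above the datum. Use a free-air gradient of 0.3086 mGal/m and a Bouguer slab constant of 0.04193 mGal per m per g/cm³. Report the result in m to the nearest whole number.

Combined gradient = 0.3086 − 0.04193 × 2.59 = 0.2000013 mGal/m
h = 46.04 / 0.2000013 = 230.20 m

230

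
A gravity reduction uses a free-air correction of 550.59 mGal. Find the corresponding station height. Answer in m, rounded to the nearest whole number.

h = 550.59 / 0.3086 = 1784.15 m

1784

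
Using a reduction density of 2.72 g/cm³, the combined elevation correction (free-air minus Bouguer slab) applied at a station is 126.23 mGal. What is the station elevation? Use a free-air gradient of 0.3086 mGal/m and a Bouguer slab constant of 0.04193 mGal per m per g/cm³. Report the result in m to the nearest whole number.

649

Combined gradient = 0.3086 − 0.04193 × 2.72 = 0.1945504 mGal/m
h = 126.23 / 0.1945504 = 648.83 m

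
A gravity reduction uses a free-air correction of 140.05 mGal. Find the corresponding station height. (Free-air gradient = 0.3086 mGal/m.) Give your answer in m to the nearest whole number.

h = 140.05 / 0.3086 = 453.82 m

454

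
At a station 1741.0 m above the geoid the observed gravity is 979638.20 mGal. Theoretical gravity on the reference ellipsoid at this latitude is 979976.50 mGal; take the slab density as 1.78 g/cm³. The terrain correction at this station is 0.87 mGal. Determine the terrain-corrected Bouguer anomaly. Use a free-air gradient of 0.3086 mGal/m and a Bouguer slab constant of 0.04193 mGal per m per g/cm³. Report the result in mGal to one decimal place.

Free-air correction = 0.3086 × 1741.0 = 537.27 mGal
Free-air anomaly = 979638.20 − 979976.50 + (537.27) = 198.97 mGal
Bouguer slab correction = 0.04193 × 1.78 × 1741.0 = 129.94 mGal
Simple Bouguer anomaly = 198.97 − (129.94) = 69.03 mGal
Complete Bouguer anomaly = 69.03 + 0.87 = 69.90 mGal

69.9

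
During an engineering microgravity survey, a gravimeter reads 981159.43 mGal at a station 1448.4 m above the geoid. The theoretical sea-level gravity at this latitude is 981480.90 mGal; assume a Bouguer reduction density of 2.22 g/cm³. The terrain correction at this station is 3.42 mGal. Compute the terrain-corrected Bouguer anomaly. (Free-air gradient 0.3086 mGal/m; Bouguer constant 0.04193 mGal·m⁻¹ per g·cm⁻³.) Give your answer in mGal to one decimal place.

Free-air correction = 0.3086 × 1448.4 = 446.98 mGal
Free-air anomaly = 981159.43 − 981480.90 + (446.98) = 125.51 mGal
Bouguer slab correction = 0.04193 × 2.22 × 1448.4 = 134.82 mGal
Simple Bouguer anomaly = 125.51 − (134.82) = -9.31 mGal
Complete Bouguer anomaly = -9.31 + 3.42 = -5.89 mGal

-5.9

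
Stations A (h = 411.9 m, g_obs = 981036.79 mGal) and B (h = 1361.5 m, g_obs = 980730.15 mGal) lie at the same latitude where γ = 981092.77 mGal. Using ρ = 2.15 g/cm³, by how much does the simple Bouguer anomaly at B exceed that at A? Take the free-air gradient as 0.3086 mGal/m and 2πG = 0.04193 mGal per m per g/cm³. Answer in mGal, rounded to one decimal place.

-99.2

Δg_SB(A) = 981036.79 − 981092.77 + 0.3086×411.9 − 0.04193×2.15×411.9 = 34.00 mGal
Δg_SB(B) = 980730.15 − 981092.77 + 0.3086×1361.5 − 0.04193×2.15×1361.5 = -65.20 mGal
Difference = -65.20 − (34.00) = -99.20 mGal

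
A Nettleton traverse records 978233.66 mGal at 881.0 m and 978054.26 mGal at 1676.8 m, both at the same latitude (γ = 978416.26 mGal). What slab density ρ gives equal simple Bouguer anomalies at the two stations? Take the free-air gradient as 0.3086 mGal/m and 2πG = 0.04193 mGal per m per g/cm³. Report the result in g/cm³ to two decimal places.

Δg_obs = 978054.26 − 978233.66 = -179.40 mGal over Δh = 1676.8 − 881.0 = 795.8 m
Equal Bouguer anomalies ⇒ Δg_obs + (0.3086 − 0.04193ρ)·Δh = 0
0.3086 − 0.04193ρ = −Δg_obs/Δh = 0.22543
ρ = (0.3086 − 0.22543) / 0.04193 = 1.98 g/cm³

1.98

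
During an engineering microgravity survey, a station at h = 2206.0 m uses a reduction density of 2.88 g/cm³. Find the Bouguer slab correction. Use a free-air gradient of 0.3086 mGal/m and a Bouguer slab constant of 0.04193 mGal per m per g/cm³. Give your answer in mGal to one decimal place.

266.4

Bouguer slab correction = 0.04193 × 2.88 × 2206.0 = 266.4 mGal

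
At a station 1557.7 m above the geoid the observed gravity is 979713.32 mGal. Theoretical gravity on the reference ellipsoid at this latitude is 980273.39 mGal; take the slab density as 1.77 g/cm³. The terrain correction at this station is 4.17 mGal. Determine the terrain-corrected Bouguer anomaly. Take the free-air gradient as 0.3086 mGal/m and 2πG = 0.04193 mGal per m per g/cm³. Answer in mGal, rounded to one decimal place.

-190.8

Free-air correction = 0.3086 × 1557.7 = 480.71 mGal
Free-air anomaly = 979713.32 − 980273.39 + (480.71) = -79.36 mGal
Bouguer slab correction = 0.04193 × 1.77 × 1557.7 = 115.61 mGal
Simple Bouguer anomaly = -79.36 − (115.61) = -194.97 mGal
Complete Bouguer anomaly = -194.97 + 4.17 = -190.80 mGal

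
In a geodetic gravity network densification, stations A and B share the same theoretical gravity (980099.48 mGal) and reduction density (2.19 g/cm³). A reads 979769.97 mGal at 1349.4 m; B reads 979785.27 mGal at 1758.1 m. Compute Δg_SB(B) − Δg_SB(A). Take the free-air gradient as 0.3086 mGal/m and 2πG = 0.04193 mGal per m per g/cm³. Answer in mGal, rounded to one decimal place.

103.9

Δg_SB(A) = 979769.97 − 980099.48 + 0.3086×1349.4 − 0.04193×2.19×1349.4 = -37.00 mGal
Δg_SB(B) = 979785.27 − 980099.48 + 0.3086×1758.1 − 0.04193×2.19×1758.1 = 66.90 mGal
Difference = 66.90 − (-37.00) = 103.90 mGal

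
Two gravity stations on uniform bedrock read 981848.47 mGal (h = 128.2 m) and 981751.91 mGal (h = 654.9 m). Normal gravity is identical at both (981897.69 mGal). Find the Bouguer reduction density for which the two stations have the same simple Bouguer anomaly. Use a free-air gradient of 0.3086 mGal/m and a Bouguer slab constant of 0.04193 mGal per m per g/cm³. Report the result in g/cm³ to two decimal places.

Δg_obs = 981751.91 − 981848.47 = -96.56 mGal over Δh = 654.9 − 128.2 = 526.7 m
Equal Bouguer anomalies ⇒ Δg_obs + (0.3086 − 0.04193ρ)·Δh = 0
0.3086 − 0.04193ρ = −Δg_obs/Δh = 0.18333
ρ = (0.3086 − 0.18333) / 0.04193 = 2.99 g/cm³

2.99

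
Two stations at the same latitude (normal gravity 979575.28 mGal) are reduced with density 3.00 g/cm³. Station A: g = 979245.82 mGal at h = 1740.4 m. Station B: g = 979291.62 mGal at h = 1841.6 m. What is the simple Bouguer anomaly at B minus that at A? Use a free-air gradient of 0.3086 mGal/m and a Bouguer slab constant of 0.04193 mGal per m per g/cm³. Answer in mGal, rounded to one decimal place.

Δg_SB(A) = 979245.82 − 979575.28 + 0.3086×1740.4 − 0.04193×3.00×1740.4 = -11.30 mGal
Δg_SB(B) = 979291.62 − 979575.28 + 0.3086×1841.6 − 0.04193×3.00×1841.6 = 53.00 mGal
Difference = 53.00 − (-11.30) = 64.30 mGal

64.3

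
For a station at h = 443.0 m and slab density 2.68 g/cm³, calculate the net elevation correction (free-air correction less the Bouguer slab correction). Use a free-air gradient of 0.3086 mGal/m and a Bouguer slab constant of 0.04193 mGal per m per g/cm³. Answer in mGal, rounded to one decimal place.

86.9

Combined gradient = 0.3086 − 0.04193 × 2.68 = 0.1962276 mGal/m
Combined elevation correction = 0.1962276 × 443.0 = 86.9 mGal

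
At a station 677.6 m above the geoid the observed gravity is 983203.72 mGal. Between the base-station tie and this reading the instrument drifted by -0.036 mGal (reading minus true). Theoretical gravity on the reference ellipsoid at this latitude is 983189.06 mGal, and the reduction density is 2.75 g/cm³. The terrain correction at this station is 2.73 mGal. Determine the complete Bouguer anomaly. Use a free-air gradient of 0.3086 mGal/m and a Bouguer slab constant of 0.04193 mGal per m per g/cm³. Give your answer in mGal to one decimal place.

Drift-corrected reading = 983203.72 − (-0.036) = 983203.756 mGal
Free-air correction = 0.3086 × 677.6 = 209.11 mGal
Free-air anomaly = 983203.756 − 983189.06 + (209.11) = 223.806 mGal
Bouguer slab correction = 0.04193 × 2.75 × 677.6 = 78.13 mGal
Simple Bouguer anomaly = 223.806 − (78.13) = 145.676 mGal
Complete Bouguer anomaly = 145.676 + 2.73 = 148.406 mGal

148.4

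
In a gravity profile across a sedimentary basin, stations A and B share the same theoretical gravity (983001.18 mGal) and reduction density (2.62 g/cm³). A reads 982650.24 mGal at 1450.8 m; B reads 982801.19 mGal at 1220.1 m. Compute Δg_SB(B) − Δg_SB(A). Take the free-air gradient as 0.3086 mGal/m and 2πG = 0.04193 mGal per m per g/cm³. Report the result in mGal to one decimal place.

Δg_SB(A) = 982650.24 − 983001.18 + 0.3086×1450.8 − 0.04193×2.62×1450.8 = -62.60 mGal
Δg_SB(B) = 982801.19 − 983001.18 + 0.3086×1220.1 − 0.04193×2.62×1220.1 = 42.50 mGal
Difference = 42.50 − (-62.60) = 105.10 mGal

105.1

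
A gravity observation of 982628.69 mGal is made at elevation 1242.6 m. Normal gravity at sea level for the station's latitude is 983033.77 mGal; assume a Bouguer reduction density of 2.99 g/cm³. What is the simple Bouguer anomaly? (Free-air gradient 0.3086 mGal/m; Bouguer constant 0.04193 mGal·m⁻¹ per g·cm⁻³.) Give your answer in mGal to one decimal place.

Free-air correction = 0.3086 × 1242.6 = 383.47 mGal
Free-air anomaly = 982628.69 − 983033.77 + (383.47) = -21.61 mGal
Bouguer slab correction = 0.04193 × 2.99 × 1242.6 = 155.79 mGal
Simple Bouguer anomaly = -21.61 − (155.79) = -177.40 mGal

-177.4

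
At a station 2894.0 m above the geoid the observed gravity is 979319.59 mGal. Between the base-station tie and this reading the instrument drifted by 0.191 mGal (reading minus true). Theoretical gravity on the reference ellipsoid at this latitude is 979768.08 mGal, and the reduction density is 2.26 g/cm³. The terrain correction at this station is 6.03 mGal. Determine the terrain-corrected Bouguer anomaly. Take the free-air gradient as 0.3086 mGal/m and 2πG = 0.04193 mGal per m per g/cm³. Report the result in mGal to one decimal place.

Drift-corrected reading = 979319.59 − (0.191) = 979319.399 mGal
Free-air correction = 0.3086 × 2894.0 = 893.09 mGal
Free-air anomaly = 979319.399 − 979768.08 + (893.09) = 444.409 mGal
Bouguer slab correction = 0.04193 × 2.26 × 2894.0 = 274.24 mGal
Simple Bouguer anomaly = 444.409 − (274.24) = 170.169 mGal
Complete Bouguer anomaly = 170.169 + 6.03 = 176.199 mGal

176.2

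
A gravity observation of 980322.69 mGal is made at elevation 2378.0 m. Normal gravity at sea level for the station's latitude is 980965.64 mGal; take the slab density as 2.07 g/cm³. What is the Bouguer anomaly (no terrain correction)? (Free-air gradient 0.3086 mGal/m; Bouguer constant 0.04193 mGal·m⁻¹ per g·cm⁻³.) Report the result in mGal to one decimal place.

Free-air correction = 0.3086 × 2378.0 = 733.85 mGal
Free-air anomaly = 980322.69 − 980965.64 + (733.85) = 90.90 mGal
Bouguer slab correction = 0.04193 × 2.07 × 2378.0 = 206.40 mGal
Simple Bouguer anomaly = 90.90 − (206.40) = -115.50 mGal

-115.5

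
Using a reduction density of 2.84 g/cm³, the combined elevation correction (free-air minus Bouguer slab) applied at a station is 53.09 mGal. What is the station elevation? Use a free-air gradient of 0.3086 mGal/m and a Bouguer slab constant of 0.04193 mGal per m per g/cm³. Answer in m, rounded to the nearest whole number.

Combined gradient = 0.3086 − 0.04193 × 2.84 = 0.1895188 mGal/m
h = 53.09 / 0.1895188 = 280.13 m

280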